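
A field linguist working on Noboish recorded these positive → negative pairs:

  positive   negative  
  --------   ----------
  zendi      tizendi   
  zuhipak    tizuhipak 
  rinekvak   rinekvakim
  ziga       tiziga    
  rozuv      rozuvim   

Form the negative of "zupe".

tizupe

rinekvak and zuhipak both end in -k yet inflect differently (rinekvakim, tizuhipak), so the final letter is not what conditions the rule; the first letter is.
"zupe" begins with z-. The stems beginning with z- (zendi → tizendi, ziga → tiziga, zuhipak → tizuhipak) add the prefix ti-.
So zupe → tizupe.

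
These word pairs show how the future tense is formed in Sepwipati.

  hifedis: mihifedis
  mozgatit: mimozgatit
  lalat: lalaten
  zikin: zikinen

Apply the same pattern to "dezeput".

mozgatit and lalat both end in -t yet inflect differently (mimozgatit, lalaten), so the final letter is not what conditions the rule; the number of vowels is.
"dezeput" has 3 vowels. The stems with 3 vowels (hifedis → mihifedis, mozgatit → mimozgatit) add the prefix mi-.
The other pattern: stems with 2 vowels add -en.
So dezeput → midezeput.

midezeput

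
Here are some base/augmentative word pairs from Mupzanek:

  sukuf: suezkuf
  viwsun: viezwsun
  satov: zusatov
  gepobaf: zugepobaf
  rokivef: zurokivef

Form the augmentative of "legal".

sukuf and gepobaf both end in -f yet inflect differently (suezkuf, zugepobaf), so the final letter is not what conditions the rule; the last vowel is.
"legal" has last vowel 'a'. The one such stem in the data (gepobaf → zugepobaf) adds the prefix zu-, so the same rule applies.
So legal → zulegal.

zulegal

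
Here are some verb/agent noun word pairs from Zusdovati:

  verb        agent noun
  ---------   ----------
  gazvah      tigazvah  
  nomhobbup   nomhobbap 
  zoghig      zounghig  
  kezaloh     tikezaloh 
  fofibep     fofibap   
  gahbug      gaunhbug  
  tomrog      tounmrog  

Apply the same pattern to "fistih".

tomrog and kezaloh both have last vowel 'o' yet inflect differently (tounmrog, tikezaloh), so the last vowel is not what conditions the rule; the final letter is.
"fistih" ends in -h. The stems ending in -h (gazvah → tigazvah, kezaloh → tikezaloh) add the prefix ti-.
The other patterns: stems ending in -g insert -un- after the first vowel; stems ending in -p change the last vowel to 'a'.
So fistih → tifistih.

tifistih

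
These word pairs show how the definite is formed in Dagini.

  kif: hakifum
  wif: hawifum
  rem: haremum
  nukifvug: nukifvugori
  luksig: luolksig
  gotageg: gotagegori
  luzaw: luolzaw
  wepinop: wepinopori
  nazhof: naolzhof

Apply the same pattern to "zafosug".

zafosugori

"zafosug" has 3 vowels. The stems with 3 vowels (gotageg → gotagegori, wepinop → wepinopori, nukifvug → nukifvugori) add -ori.
The other patterns: stems with 1 vowel add ha- … -um around the stem; stems with 2 vowels insert -ol- after the first vowel.
So zafosug → zafosugori.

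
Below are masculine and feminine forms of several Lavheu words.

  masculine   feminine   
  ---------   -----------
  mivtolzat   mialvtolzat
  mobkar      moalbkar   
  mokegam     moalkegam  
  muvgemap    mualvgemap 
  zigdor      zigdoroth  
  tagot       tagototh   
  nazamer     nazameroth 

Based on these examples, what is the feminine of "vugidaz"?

vualgidaz

mobkar and zigdor both end in -r yet inflect differently (moalbkar, zigdoroth), so the final letter is not what conditions the rule; the last vowel is.
"vugidaz" has last vowel 'a'. The stems whose last vowel is 'a' (mivtolzat → mialvtolzat, mobkar → moalbkar, mokegam → moalkegam) insert -al- after the first vowel.
So vugidaz → vualgidaz.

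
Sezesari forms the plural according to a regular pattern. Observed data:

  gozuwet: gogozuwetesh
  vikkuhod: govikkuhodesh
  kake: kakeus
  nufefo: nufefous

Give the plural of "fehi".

kake and gozuwet both have last vowel 'e' yet inflect differently (kakeus, gogozuwetesh), so the last vowel is not what conditions the rule; whether the stem ends in a vowel or a consonant is.
"fehi" ends in a vowel. The stems ending in a vowel (nufefo → nufefous, kake → kakeus) add -us.
The other pattern: stems ending in a consonant add go- … -esh around the stem.
So fehi → fehius.

fehius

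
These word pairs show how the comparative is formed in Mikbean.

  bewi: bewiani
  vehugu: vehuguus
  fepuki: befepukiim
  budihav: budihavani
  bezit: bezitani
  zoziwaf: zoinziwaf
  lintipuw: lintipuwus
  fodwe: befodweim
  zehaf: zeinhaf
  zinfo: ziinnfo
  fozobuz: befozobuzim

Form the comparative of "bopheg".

bophegani

"bopheg" begins with b-. The stems beginning with b- (budihav → budihavani, bewi → bewiani, bezit → bezitani) add -ani.
So bopheg → bophegani.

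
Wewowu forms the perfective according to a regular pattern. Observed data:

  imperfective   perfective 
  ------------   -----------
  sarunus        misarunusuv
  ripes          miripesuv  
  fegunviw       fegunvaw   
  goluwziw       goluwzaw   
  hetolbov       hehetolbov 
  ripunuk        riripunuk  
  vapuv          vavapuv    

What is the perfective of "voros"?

"voros" ends in -s. The stems ending in -s (sarunus → misarunusuv, ripes → miripesuv) add mi- … -uv around the stem.
The other patterns: stems ending in -w change the last vowel to 'a'; stems ending in -k or -v repeat the first consonant+vowel as a prefix.
So voros → mivorosuv.

mivorosuv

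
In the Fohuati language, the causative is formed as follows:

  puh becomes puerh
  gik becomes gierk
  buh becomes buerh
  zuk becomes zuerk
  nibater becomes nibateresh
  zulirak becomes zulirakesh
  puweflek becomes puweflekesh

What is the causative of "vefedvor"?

puweflek and gik both end in -k yet inflect differently (puweflekesh, gierk), so the final letter is not what conditions the rule; the number of vowels is.
"vefedvor" has 3 vowels. The stems with 3 vowels (puweflek → puweflekesh, zulirak → zulirakesh, nibater → nibateresh) add -esh.
The other pattern: stems with 1 vowel insert -er- after the first vowel.
So vefedvor → vefedvoresh.

vefedvoresh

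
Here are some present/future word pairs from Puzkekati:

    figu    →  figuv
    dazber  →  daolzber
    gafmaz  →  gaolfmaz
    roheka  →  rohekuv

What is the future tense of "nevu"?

"nevu" ends in a vowel. The stems ending in a vowel (roheka → rohekuv, figu → figuv) drop the final letter and add -uv.
The other pattern: stems ending in a consonant insert -ol- after the first vowel.
So nevu → nevuv.

nevuv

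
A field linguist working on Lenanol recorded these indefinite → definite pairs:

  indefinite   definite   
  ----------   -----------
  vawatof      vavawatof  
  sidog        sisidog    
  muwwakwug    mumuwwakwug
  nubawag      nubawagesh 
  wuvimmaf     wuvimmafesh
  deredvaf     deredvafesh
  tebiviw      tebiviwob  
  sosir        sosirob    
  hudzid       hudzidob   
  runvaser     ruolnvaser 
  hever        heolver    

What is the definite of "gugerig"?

gugerigob

sidog and nubawag both end in -g yet inflect differently (sisidog, nubawagesh), so the final letter is not what conditions the rule; the last vowel is.
"gugerig" has last vowel 'i'. The stems whose last vowel is 'i' (tebiviw → tebiviwob, sosir → sosirob, hudzid → hudzidob) add -ob.
The other patterns: stems whose last vowel is 'o' or 'u' repeat the first consonant+vowel as a prefix; stems whose last vowel is 'a' add -esh; stems whose last vowel is 'e' insert -ol- after the first vowel.
So gugerig → gugerigob.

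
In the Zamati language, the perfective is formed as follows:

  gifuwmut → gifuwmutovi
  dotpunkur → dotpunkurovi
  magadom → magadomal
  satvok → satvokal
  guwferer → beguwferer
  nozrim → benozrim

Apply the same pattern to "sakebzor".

dotpunkur and guwferer both end in -r yet inflect differently (dotpunkurovi, beguwferer), so the final letter is not what conditions the rule; the last vowel is.
"sakebzor" has last vowel 'o'. The stems whose last vowel is 'o' (magadom → magadomal, satvok → satvokal) add -al.
The other patterns: stems whose last vowel is 'u' add -ovi; stems whose last vowel is 'e' or 'i' add the prefix be-.
So sakebzor → sakebzoral.

sakebzoral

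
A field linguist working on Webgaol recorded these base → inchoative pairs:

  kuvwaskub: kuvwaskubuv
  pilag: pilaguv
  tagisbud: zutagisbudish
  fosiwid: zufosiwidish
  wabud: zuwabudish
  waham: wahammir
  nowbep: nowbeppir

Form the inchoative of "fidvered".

"fidvered" ends in -d. The stems ending in -d (tagisbud → zutagisbudish, fosiwid → zufosiwidish, wabud → zuwabudish) add zu- … -ish around the stem.
The other patterns: stems ending in -b or -g add -uv; stems ending in -m or -p double the final consonant and add -ir.
So fidvered → zufidveredish.

zufidveredish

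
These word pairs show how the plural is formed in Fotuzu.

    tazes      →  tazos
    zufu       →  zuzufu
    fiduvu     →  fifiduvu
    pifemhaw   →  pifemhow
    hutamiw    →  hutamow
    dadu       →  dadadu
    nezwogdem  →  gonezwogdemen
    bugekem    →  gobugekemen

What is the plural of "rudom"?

bugekem and tazes both have last vowel 'e' yet inflect differently (gobugekemen, tazos), so the last vowel is not what conditions the rule; the final letter is.
"rudom" ends in -m. The stems ending in -m (bugekem → gobugekemen, nezwogdem → gonezwogdemen) add go- … -en around the stem.
The other patterns: stems ending in -u repeat the first consonant+vowel as a prefix; stems ending in -s or -w change the last vowel to 'o'.
So rudom → gorudomen.

gorudomen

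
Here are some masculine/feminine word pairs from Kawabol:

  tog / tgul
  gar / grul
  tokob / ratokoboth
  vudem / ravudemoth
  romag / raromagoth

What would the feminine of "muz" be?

mzul

"muz" has 1 vowel. The stems with 1 vowel (tog → tgul, gar → grul) delete the last vowel and add -ul.
So muz → mzul.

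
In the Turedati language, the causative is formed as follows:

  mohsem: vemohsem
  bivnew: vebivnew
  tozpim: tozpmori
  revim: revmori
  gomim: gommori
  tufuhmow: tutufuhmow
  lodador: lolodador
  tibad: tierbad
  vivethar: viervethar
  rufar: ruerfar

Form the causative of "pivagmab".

mohsem and tozpim both end in -m yet inflect differently (vemohsem, tozpmori), so the final letter is not what conditions the rule; the last vowel is.
"pivagmab" has last vowel 'a'. The stems whose last vowel is 'a' (tibad → tierbad, vivethar → viervethar, rufar → ruerfar) insert -er- after the first vowel.
The other patterns: stems whose last vowel is 'e' add the prefix ve-; stems whose last vowel is 'i' delete the last vowel and add -ori; stems whose last vowel is 'o' repeat the first consonant+vowel as a prefix.
So pivagmab → piervagmab.

piervagmab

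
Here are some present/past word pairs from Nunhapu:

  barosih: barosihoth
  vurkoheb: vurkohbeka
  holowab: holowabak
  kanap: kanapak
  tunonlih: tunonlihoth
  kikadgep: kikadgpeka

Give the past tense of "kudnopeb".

kudnopbeka

"kudnopeb" has last vowel 'e'. The stems whose last vowel is 'e' (vurkoheb → vurkohbeka, kikadgep → kikadgpeka) delete the last vowel and add -eka.
The other patterns: stems whose last vowel is 'i' add -oth; stems whose last vowel is 'a' add -ak.
So kudnopeb → kudnopbeka.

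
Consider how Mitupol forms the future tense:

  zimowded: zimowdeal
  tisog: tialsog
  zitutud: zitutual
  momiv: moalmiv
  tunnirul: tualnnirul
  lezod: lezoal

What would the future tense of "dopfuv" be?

lezod and tisog both have last vowel 'o' yet inflect differently (lezoal, tialsog), so the last vowel is not what conditions the rule; the final letter is.
"dopfuv" ends in -v. The one such stem in the data (momiv → moalmiv) inserts -al- after the first vowel (as do tisog, tunnirul), so the same rule applies.
So dopfuv → doalpfuv.

doalpfuv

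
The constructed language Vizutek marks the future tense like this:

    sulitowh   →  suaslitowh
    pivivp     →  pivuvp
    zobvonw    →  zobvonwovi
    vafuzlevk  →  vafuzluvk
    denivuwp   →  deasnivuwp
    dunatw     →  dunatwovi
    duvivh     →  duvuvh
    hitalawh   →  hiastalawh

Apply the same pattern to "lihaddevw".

lihadduvw

denivuwp and pivivp both end in -p yet inflect differently (deasnivuwp, pivuvp), so the final letter is not what conditions the rule; the second-to-last letter is.
"lihaddevw" has second-to-last letter 'v'. The stems whose second-to-last letter is 'v' (vafuzlevk → vafuzluvk, pivivp → pivuvp, duvivh → duvuvh) change the last vowel to 'u'.
So lihaddevw → lihadduvw.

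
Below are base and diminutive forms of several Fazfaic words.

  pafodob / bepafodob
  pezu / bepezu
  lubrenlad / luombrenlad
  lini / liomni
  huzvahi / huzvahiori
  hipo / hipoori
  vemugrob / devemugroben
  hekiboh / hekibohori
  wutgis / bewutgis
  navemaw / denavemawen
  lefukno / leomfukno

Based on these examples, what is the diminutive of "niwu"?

deniwuen

lefukno and hipo both end in -o yet inflect differently (leomfukno, hipoori), so the final letter is not what conditions the rule; the first letter is.
"niwu" begins with n-. The one such stem in the data (navemaw → denavemawen) adds de- … -en around the stem, so the same rule applies.
The other patterns: stems beginning with l- insert -om- after the first vowel; stems beginning with p- or w- add the prefix be-; stems beginning with h- add -ori.
So niwu → deniwuen.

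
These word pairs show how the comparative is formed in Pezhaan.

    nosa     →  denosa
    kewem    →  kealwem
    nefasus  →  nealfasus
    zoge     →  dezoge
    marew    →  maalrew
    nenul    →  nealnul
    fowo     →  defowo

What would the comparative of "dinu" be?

zoge and marew both have last vowel 'e' yet inflect differently (dezoge, maalrew), so the last vowel is not what conditions the rule; whether the stem ends in a vowel or a consonant is.
"dinu" ends in a vowel. The stems ending in a vowel (nosa → denosa, fowo → defowo, zoge → dezoge) add the prefix de-.
So dinu → dedinu.

dedinu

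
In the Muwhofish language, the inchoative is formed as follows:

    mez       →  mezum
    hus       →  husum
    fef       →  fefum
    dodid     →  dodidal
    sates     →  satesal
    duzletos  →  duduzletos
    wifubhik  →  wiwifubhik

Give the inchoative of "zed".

hus and sates both end in -s yet inflect differently (husum, satesal), so the final letter is not what conditions the rule; the number of vowels is.
"zed" has 1 vowel. The stems with 1 vowel (mez → mezum, hus → husum, fef → fefum) add -um.
The other patterns: stems with 2 vowels add -al; stems with 3 vowels repeat the first consonant+vowel as a prefix.
So zed → zedum.

zedum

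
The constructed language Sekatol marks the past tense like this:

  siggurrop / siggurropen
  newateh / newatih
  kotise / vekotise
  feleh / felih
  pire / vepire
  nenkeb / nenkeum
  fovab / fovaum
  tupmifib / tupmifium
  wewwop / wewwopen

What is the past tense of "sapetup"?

newateh and nenkeb both have last vowel 'e' yet inflect differently (newatih, nenkeum), so the last vowel is not what conditions the rule; the final letter is.
"sapetup" ends in -p. The stems ending in -p (wewwop → wewwopen, siggurrop → siggurropen) add -en.
So sapetup → sapetupen.

sapetupen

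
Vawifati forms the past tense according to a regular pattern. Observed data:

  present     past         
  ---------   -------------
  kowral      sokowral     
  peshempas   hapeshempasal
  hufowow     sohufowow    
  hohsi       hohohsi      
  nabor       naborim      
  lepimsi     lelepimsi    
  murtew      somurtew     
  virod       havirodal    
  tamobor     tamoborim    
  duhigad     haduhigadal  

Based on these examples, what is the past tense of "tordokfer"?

tordokferim

hufowow and nabor both have last vowel 'o' yet inflect differently (sohufowow, naborim), so the last vowel is not what conditions the rule; the final letter is.
"tordokfer" ends in -r. The stems ending in -r (nabor → naborim, tamobor → tamoborim) add -im.
So tordokfer → tordokferim.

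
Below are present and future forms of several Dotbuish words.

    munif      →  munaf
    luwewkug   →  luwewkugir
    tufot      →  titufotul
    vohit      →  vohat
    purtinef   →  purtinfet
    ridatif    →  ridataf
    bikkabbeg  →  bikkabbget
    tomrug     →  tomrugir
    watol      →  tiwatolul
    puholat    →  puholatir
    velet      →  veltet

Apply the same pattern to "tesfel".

vohit and velet both end in -t yet inflect differently (vohat, veltet), so the final letter is not what conditions the rule; the last vowel is.
"tesfel" has last vowel 'e'. The stems whose last vowel is 'e' (bikkabbeg → bikkabbget, velet → veltet, purtinef → purtinfet) delete the last vowel and add -et.
So tesfel → tesflet.

tesflet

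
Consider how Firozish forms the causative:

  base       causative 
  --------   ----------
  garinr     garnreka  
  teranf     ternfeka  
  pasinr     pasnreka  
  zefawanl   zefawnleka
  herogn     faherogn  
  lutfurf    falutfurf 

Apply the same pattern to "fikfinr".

teranf and lutfurf both end in -f yet inflect differently (ternfeka, falutfurf), so the final letter is not what conditions the rule; the second-to-last letter is.
"fikfinr" has second-to-last letter 'n'. The stems whose second-to-last letter is 'n' (garinr → garnreka, teranf → ternfeka, pasinr → pasnreka) delete the last vowel and add -eka.
The other pattern: stems whose second-to-last letter is 'g' or 'r' add the prefix fa-.
So fikfinr → fikfnreka.

fikfnreka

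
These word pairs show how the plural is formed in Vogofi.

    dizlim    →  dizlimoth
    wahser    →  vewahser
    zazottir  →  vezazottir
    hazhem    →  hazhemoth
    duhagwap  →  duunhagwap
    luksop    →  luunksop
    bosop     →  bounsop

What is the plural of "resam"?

resamoth

dizlim and zazottir both have last vowel 'i' yet inflect differently (dizlimoth, vezazottir), so the last vowel is not what conditions the rule; the final letter is.
"resam" ends in -m. The stems ending in -m (dizlim → dizlimoth, hazhem → hazhemoth) add -oth.
The other patterns: stems ending in -p insert -un- after the first vowel; stems ending in -r add the prefix ve-.
So resam → resamoth.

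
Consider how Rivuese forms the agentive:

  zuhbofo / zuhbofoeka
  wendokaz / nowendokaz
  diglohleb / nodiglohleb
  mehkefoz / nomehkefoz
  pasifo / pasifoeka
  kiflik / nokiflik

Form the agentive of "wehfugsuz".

mehkefoz and pasifo both have last vowel 'o' yet inflect differently (nomehkefoz, pasifoeka), so the last vowel is not what conditions the rule; whether the stem ends in a vowel or a consonant is.
"wehfugsuz" ends in a consonant. The stems ending in a consonant (diglohleb → nodiglohleb, kiflik → nokiflik, wendokaz → nowendokaz) add the prefix no-.
The other pattern: stems ending in a vowel add -eka.
So wehfugsuz → nowehfugsuz.

nowehfugsuz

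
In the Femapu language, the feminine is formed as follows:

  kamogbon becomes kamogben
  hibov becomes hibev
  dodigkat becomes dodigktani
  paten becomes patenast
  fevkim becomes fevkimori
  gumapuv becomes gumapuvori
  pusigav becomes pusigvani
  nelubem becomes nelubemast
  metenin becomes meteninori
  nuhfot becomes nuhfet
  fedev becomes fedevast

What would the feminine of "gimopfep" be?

gimopfepast

"gimopfep" has last vowel 'e'. The stems whose last vowel is 'e' (fedev → fedevast, paten → patenast, nelubem → nelubemast) add -ast.
So gimopfep → gimopfepast.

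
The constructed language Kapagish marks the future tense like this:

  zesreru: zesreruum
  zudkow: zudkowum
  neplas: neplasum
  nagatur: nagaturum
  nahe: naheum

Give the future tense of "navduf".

navdufum

Every pair shown (zesreru → zesreruum, zudkow → zudkowum, neplas → neplasum, …) follows the same rule: add -um.
So navduf → navdufum.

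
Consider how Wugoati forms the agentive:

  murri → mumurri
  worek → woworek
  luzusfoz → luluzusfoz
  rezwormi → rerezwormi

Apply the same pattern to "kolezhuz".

kokolezhuz

Every pair shown (murri → mumurri, worek → woworek, luzusfoz → luluzusfoz, …) follows the same rule: repeat the first consonant+vowel as a prefix.
So kolezhuz → kokolezhuz.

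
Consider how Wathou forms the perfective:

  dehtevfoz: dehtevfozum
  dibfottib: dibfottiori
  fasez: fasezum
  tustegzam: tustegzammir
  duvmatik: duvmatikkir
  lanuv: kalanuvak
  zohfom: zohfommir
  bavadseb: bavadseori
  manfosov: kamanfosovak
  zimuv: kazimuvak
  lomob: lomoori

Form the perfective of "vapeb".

vapeori

"vapeb" ends in -b. The stems ending in -b (dibfottib → dibfottiori, bavadseb → bavadseori, lomob → lomoori) drop the final letter and add -ori.
So vapeb → vapeori.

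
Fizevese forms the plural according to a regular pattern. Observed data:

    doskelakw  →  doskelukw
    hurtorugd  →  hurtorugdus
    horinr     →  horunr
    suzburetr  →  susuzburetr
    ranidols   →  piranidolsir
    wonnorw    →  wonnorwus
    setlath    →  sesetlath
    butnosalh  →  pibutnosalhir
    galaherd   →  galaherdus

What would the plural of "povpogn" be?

povpognus

suzburetr and horinr both end in -r yet inflect differently (susuzburetr, horunr), so the final letter is not what conditions the rule; the second-to-last letter is.
"povpogn" has second-to-last letter 'g'. The one such stem in the data (hurtorugd → hurtorugdus) adds -us, so the same rule applies.
So povpogn → povpognus.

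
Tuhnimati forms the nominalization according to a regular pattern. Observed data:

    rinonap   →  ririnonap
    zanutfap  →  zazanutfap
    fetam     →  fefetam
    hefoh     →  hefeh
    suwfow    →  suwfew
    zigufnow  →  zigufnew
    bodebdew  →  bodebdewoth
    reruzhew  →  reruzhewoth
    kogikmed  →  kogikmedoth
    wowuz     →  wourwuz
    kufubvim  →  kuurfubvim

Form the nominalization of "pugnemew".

pugnemewoth

"pugnemew" has last vowel 'e'. The stems whose last vowel is 'e' (bodebdew → bodebdewoth, reruzhew → reruzhewoth, kogikmed → kogikmedoth) add -oth.
So pugnemew → pugnemewoth.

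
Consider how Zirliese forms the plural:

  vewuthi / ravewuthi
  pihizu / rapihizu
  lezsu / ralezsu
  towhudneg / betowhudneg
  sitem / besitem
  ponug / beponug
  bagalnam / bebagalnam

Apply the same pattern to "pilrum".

pihizu and ponug both have last vowel 'u' yet inflect differently (rapihizu, beponug), so the last vowel is not what conditions the rule; whether the stem ends in a vowel or a consonant is.
"pilrum" ends in a consonant. The stems ending in a consonant (towhudneg → betowhudneg, sitem → besitem, ponug → beponug) add the prefix be-.
So pilrum → bepilrum.

bepilrum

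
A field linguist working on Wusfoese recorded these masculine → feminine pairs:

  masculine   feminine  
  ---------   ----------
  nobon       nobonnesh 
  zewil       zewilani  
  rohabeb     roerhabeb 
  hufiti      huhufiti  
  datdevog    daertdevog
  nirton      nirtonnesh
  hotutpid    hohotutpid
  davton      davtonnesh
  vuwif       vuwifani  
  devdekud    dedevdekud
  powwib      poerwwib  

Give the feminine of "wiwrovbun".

nobon and datdevog both have last vowel 'o' yet inflect differently (nobonnesh, daertdevog), so the last vowel is not what conditions the rule; the final letter is.
"wiwrovbun" ends in -n. The stems ending in -n (nobon → nobonnesh, davton → davtonnesh, nirton → nirtonnesh) double the final consonant and add -esh.
The other patterns: stems ending in -b or -g insert -er- after the first vowel; stems ending in -d or -i repeat the first consonant+vowel as a prefix; stems ending in -f or -l add -ani.
So wiwrovbun → wiwrovbunnesh.

wiwrovbunnesh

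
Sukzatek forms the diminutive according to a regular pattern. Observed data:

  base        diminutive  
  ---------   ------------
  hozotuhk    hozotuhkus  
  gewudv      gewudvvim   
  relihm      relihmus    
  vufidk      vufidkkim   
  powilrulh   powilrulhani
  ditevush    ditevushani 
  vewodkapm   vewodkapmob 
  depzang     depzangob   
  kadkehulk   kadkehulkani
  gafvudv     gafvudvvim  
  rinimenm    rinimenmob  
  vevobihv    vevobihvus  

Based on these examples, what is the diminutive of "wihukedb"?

wihukedbbim

vufidk and hozotuhk both end in -k yet inflect differently (vufidkkim, hozotuhkus), so the final letter is not what conditions the rule; the second-to-last letter is.
"wihukedb" has second-to-last letter 'd'. The stems whose second-to-last letter is 'd' (vufidk → vufidkkim, gafvudv → gafvudvvim, gewudv → gewudvvim) double the final consonant and add -im.
The other patterns: stems whose second-to-last letter is 'h' add -us; stems whose second-to-last letter is 'l' or 's' add -ani; stems whose second-to-last letter is 'n' or 'p' add -ob.
So wihukedb → wihukedbbim.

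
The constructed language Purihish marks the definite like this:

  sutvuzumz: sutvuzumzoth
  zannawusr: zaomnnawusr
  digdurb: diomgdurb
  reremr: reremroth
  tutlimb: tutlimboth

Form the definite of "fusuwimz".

"fusuwimz" has second-to-last letter 'm'. The stems whose second-to-last letter is 'm' (sutvuzumz → sutvuzumzoth, reremr → reremroth, tutlimb → tutlimboth) add -oth.
So fusuwimz → fusuwimzoth.

fusuwimzoth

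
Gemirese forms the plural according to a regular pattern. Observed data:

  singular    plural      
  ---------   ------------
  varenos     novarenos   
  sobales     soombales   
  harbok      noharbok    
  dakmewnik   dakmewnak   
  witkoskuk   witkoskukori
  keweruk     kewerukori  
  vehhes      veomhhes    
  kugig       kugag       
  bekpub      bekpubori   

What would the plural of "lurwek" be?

luomrwek

"lurwek" has last vowel 'e'. The stems whose last vowel is 'e' (vehhes → veomhhes, sobales → soombales) insert -om- after the first vowel.
So lurwek → luomrwek.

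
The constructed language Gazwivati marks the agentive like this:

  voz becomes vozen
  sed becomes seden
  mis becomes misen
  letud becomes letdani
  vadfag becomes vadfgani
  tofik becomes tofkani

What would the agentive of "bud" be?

"bud" has 1 vowel. The stems with 1 vowel (voz → vozen, sed → seden, mis → misen) add -en.
The other pattern: stems with 2 vowels delete the last vowel and add -ani.
So bud → buden.

buden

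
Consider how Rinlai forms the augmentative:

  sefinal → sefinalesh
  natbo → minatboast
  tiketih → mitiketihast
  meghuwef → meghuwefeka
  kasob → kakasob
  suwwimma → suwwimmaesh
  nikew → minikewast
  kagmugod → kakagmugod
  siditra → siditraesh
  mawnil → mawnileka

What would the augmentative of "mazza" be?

mazzaeka

"mazza" begins with m-. The stems beginning with m- (meghuwef → meghuwefeka, mawnil → mawnileka) add -eka.
So mazza → mazzaeka.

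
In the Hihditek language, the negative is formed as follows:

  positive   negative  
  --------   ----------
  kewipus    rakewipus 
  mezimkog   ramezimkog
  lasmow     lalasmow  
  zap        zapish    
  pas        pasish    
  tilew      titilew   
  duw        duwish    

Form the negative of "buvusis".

rabuvusis

"buvusis" has 3 vowels. The stems with 3 vowels (kewipus → rakewipus, mezimkog → ramezimkog) add the prefix ra-.
The other patterns: stems with 1 vowel add -ish; stems with 2 vowels repeat the first consonant+vowel as a prefix.
So buvusis → rabuvusis.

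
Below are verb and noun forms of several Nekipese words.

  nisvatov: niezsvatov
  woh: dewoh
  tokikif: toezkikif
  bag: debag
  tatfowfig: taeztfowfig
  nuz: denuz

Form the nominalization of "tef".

"tef" has 1 vowel. The stems with 1 vowel (bag → debag, nuz → denuz, woh → dewoh) add the prefix de-.
So tef → detef.

detef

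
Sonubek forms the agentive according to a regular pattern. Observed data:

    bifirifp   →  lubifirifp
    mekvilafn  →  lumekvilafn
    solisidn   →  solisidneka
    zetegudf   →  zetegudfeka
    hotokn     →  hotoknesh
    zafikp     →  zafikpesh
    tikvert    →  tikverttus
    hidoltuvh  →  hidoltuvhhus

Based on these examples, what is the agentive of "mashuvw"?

mekvilafn and solisidn both end in -n yet inflect differently (lumekvilafn, solisidneka), so the final letter is not what conditions the rule; the second-to-last letter is.
"mashuvw" has second-to-last letter 'v'. The one such stem in the data (hidoltuvh → hidoltuvhhus) doubles the final consonant and adds -us (as does tikvert), so the same rule applies.
So mashuvw → mashuvwwus.

mashuvwwus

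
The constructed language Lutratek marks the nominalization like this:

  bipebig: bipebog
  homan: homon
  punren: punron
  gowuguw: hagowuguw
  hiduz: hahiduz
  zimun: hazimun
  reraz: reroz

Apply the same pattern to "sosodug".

hiduz and reraz both end in -z yet inflect differently (hahiduz, reroz), so the final letter is not what conditions the rule; the last vowel is.
"sosodug" has last vowel 'u'. The stems whose last vowel is 'u' (zimun → hazimun, gowuguw → hagowuguw, hiduz → hahiduz) add the prefix ha-.
The other pattern: stems whose last vowel is 'a', 'e' or 'i' change the last vowel to 'o'.
So sosodug → hasosodug.

hasosodug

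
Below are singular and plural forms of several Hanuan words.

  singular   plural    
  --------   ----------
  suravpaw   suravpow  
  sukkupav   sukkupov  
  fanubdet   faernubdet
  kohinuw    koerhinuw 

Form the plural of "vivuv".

"vivuv" has last vowel 'u'. The one such stem in the data (kohinuw → koerhinuw) inserts -er- after the first vowel (as does fanubdet), so the same rule applies.
The other pattern: stems whose last vowel is 'a' change the last vowel to 'o'.
So vivuv → viervuv.

viervuv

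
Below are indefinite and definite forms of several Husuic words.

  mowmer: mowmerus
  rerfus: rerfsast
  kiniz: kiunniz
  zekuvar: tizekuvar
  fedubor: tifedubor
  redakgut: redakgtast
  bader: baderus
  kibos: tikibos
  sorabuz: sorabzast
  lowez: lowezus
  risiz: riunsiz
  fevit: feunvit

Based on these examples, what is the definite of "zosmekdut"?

zosmekdtast

kibos and rerfus both end in -s yet inflect differently (tikibos, rerfsast), so the final letter is not what conditions the rule; the last vowel is.
"zosmekdut" has last vowel 'u'. The stems whose last vowel is 'u' (rerfus → rerfsast, redakgut → redakgtast, sorabuz → sorabzast) delete the last vowel and add -ast.
The other patterns: stems whose last vowel is 'a' or 'o' add the prefix ti-; stems whose last vowel is 'i' insert -un- after the first vowel; stems whose last vowel is 'e' add -us.
So zosmekdut → zosmekdtast.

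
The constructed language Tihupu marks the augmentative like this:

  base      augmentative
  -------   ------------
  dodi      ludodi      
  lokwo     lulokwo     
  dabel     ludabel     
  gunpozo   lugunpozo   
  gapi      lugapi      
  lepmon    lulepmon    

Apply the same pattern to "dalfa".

Every pair shown (dodi → ludodi, lokwo → lulokwo, dabel → ludabel, …) follows the same rule: add the prefix lu-.
So dalfa → ludalfa.

ludalfa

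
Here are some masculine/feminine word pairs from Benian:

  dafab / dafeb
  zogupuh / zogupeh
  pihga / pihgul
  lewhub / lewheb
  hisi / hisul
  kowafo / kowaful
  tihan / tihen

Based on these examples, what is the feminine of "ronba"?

"ronba" ends in a vowel. The stems ending in a vowel (kowafo → kowaful, hisi → hisul, pihga → pihgul) drop the final letter and add -ul.
The other pattern: stems ending in a consonant change the last vowel to 'e'.
So ronba → ronbul.

ronbul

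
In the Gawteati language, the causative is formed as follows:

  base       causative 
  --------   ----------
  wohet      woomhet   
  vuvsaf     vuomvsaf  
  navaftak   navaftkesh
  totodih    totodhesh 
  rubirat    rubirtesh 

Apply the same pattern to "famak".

rubirat and wohet both end in -t yet inflect differently (rubirtesh, woomhet), so the final letter is not what conditions the rule; the number of vowels is.
"famak" has 2 vowels. The stems with 2 vowels (wohet → woomhet, vuvsaf → vuomvsaf) insert -om- after the first vowel.
So famak → faommak.

faommak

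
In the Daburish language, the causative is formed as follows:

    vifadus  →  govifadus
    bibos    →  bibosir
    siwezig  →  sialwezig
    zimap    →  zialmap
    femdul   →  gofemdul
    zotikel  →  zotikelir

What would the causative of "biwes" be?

"biwes" has last vowel 'e'. The one such stem in the data (zotikel → zotikelir) adds -ir, so the same rule applies.
So biwes → biwesir.

biwesir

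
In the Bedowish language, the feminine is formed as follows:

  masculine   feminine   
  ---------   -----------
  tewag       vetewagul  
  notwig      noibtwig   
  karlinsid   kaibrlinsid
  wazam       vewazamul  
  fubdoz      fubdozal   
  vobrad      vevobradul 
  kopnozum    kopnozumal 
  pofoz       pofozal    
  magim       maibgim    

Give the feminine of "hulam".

vehulamul

"hulam" has last vowel 'a'. The stems whose last vowel is 'a' (vobrad → vevobradul, wazam → vewazamul, tewag → vetewagul) add ve- … -ul around the stem.
The other patterns: stems whose last vowel is 'i' insert -ib- after the first vowel; stems whose last vowel is 'o' or 'u' add -al.
So hulam → vehulamul.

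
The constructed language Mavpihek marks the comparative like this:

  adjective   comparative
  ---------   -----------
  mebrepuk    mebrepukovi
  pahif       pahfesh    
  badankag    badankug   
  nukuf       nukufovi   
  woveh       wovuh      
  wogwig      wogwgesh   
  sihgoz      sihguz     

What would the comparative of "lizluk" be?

pahif and nukuf both end in -f yet inflect differently (pahfesh, nukufovi), so the final letter is not what conditions the rule; the last vowel is.
"lizluk" has last vowel 'u'. The stems whose last vowel is 'u' (nukuf → nukufovi, mebrepuk → mebrepukovi) add -ovi.
So lizluk → lizlukovi.

lizlukovi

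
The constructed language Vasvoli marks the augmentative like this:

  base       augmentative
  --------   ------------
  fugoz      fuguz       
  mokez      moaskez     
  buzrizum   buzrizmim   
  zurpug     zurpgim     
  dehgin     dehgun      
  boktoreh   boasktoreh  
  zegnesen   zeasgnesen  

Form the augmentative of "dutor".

dutur

zegnesen and dehgin both end in -n yet inflect differently (zeasgnesen, dehgun), so the final letter is not what conditions the rule; the last vowel is.
"dutor" has last vowel 'o'. The one such stem in the data (fugoz → fuguz) changes the last vowel to 'u' (as does dehgin), so the same rule applies.
The other patterns: stems whose last vowel is 'u' delete the last vowel and add -im; stems whose last vowel is 'e' insert -as- after the first vowel.
So dutor → dutur.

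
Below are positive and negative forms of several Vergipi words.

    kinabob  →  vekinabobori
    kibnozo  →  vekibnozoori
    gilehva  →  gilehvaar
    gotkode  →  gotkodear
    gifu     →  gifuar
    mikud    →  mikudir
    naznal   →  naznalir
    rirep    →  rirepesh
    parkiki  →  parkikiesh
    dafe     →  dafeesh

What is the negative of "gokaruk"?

gokarukar

"gokaruk" begins with g-. The stems beginning with g- (gilehva → gilehvaar, gotkode → gotkodear, gifu → gifuar) add -ar.
The other patterns: stems beginning with k- add ve- … -ori around the stem; stems beginning with m- or n- add -ir; stems beginning with d-, p- or r- add -esh.
So gokaruk → gokarukar.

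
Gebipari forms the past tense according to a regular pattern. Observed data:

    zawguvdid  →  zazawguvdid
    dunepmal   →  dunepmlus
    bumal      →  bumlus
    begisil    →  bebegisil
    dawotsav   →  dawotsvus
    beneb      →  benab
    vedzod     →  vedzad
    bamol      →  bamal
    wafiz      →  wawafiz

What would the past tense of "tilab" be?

dunepmal and begisil both end in -l yet inflect differently (dunepmlus, bebegisil), so the final letter is not what conditions the rule; the last vowel is.
"tilab" has last vowel 'a'. The stems whose last vowel is 'a' (dunepmal → dunepmlus, bumal → bumlus, dawotsav → dawotsvus) delete the last vowel and add -us.
The other patterns: stems whose last vowel is 'i' repeat the first consonant+vowel as a prefix; stems whose last vowel is 'e' or 'o' change the last vowel to 'a'.
So tilab → tilbus.

tilbus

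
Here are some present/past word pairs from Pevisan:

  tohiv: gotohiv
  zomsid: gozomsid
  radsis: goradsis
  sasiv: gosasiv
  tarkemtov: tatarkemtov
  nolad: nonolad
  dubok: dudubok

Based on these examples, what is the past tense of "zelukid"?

"zelukid" has last vowel 'i'. The stems whose last vowel is 'i' (tohiv → gotohiv, zomsid → gozomsid, radsis → goradsis) add the prefix go-.
So zelukid → gozelukid.

gozelukid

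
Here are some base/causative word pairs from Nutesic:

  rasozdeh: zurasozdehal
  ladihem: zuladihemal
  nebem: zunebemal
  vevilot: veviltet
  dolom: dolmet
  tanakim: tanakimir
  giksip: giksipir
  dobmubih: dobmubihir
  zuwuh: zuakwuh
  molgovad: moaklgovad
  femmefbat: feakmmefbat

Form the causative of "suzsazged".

ladihem and dolom both end in -m yet inflect differently (zuladihemal, dolmet), so the final letter is not what conditions the rule; the last vowel is.
"suzsazged" has last vowel 'e'. The stems whose last vowel is 'e' (rasozdeh → zurasozdehal, ladihem → zuladihemal, nebem → zunebemal) add zu- … -al around the stem.
The other patterns: stems whose last vowel is 'o' delete the last vowel and add -et; stems whose last vowel is 'i' add -ir; stems whose last vowel is 'a' or 'u' insert -ak- after the first vowel.
So suzsazged → zusuzsazgedal.

zusuzsazgedal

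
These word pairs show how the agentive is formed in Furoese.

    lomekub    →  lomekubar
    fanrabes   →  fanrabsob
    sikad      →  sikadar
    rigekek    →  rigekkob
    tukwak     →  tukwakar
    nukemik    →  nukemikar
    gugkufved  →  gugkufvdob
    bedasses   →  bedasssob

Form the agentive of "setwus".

rigekek and tukwak both end in -k yet inflect differently (rigekkob, tukwakar), so the final letter is not what conditions the rule; the last vowel is.
"setwus" has last vowel 'u'. The one such stem in the data (lomekub → lomekubar) adds -ar, so the same rule applies.
The other pattern: stems whose last vowel is 'e' delete the last vowel and add -ob.
So setwus → setwusar.

setwusar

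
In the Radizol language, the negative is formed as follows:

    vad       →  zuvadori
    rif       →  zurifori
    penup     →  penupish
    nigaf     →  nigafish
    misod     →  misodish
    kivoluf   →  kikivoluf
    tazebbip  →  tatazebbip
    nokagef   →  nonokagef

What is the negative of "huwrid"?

huwridish

"huwrid" has 2 vowels. The stems with 2 vowels (penup → penupish, nigaf → nigafish, misod → misodish) add -ish.
The other patterns: stems with 1 vowel add zu- … -ori around the stem; stems with 3 vowels repeat the first consonant+vowel as a prefix.
So huwrid → huwridish.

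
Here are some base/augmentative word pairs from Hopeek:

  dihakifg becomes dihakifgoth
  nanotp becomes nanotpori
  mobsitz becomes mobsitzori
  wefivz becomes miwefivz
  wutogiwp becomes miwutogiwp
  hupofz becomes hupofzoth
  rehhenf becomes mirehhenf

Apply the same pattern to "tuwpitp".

tuwpitpori

hupofz and mobsitz both end in -z yet inflect differently (hupofzoth, mobsitzori), so the final letter is not what conditions the rule; the second-to-last letter is.
"tuwpitp" has second-to-last letter 't'. The stems whose second-to-last letter is 't' (nanotp → nanotpori, mobsitz → mobsitzori) add -ori.
So tuwpitp → tuwpitpori.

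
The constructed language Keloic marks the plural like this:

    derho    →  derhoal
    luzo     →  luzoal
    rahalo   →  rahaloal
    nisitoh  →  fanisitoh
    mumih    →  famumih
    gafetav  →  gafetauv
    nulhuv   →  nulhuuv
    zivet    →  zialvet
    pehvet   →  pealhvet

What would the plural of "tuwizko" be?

derho and nisitoh both have last vowel 'o' yet inflect differently (derhoal, fanisitoh), so the last vowel is not what conditions the rule; the final letter is.
"tuwizko" ends in -o. The stems ending in -o (derho → derhoal, luzo → luzoal, rahalo → rahaloal) add -al.
So tuwizko → tuwizkoal.

tuwizkoal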